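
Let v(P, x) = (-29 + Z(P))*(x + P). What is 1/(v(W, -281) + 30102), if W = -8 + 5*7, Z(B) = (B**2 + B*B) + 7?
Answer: -1/334642 ≈ -2.9883e-6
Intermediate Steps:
Z(B) = 7 + 2*B**2 (Z(B) = (B**2 + B**2) + 7 = 2*B**2 + 7 = 7 + 2*B**2)
W = 27 (W = -8 + 35 = 27)
v(P, x) = (-22 + 2*P**2)*(P + x) (v(P, x) = (-29 + (7 + 2*P**2))*(x + P) = (-22 + 2*P**2)*(P + x))
1/(v(W, -281) + 30102) = 1/((-22*27 - 22*(-281) + 2*27**3 + 2*(-281)*27**2) + 30102) = 1/((-594 + 6182 + 2*19683 + 2*(-281)*729) + 30102) = 1/((-594 + 6182 + 39366 - 409698) + 30102) = 1/(-364744 + 30102) = 1/(-334642) = -1/334642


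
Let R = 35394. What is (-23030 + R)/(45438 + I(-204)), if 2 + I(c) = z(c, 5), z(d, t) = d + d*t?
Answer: 3091/11053 ≈ 0.27965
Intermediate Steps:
I(c) = -2 + 6*c (I(c) = -2 + c*(1 + 5) = -2 + c*6 = -2 + 6*c)
(-23030 + R)/(45438 + I(-204)) = (-23030 + 35394)/(45438 + (-2 + 6*(-204))) = 12364/(45438 + (-2 - 1224)) = 12364/(45438 - 1226) = 12364/44212 = 12364*(1/44212) = 3091/11053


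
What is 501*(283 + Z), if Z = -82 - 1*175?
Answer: 13026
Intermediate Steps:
Z = -257 (Z = -82 - 175 = -257)
501*(283 + Z) = 501*(283 - 257) = 501*26 = 13026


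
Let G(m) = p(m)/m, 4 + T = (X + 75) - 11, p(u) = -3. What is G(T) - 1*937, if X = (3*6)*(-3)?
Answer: -1875/2 ≈ -937.50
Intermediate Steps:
X = -54 (X = 18*(-3) = -54)
T = 6 (T = -4 + ((-54 + 75) - 11) = -4 + (21 - 11) = -4 + 10 = 6)
G(m) = -3/m
G(T) - 1*937 = -3/6 - 1*937 = -3*⅙ - 937 = -½ - 937 = -1875/2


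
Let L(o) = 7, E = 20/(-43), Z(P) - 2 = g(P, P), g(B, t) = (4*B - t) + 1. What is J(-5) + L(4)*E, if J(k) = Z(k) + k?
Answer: -871/43 ≈ -20.256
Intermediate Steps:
g(B, t) = 1 - t + 4*B (g(B, t) = (-t + 4*B) + 1 = 1 - t + 4*B)
Z(P) = 3 + 3*P (Z(P) = 2 + (1 - P + 4*P) = 2 + (1 + 3*P) = 3 + 3*P)
J(k) = 3 + 4*k (J(k) = (3 + 3*k) + k = 3 + 4*k)
E = -20/43 (E = 20*(-1/43) = -20/43 ≈ -0.46512)
J(-5) + L(4)*E = (3 + 4*(-5)) + 7*(-20/43) = (3 - 20) - 140/43 = -17 - 140/43 = -871/43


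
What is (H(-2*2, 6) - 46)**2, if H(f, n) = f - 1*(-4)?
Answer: 2116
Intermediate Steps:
H(f, n) = 4 + f (H(f, n) = f + 4 = 4 + f)
(H(-2*2, 6) - 46)**2 = ((4 - 2*2) - 46)**2 = ((4 - 4) - 46)**2 = (0 - 46)**2 = (-46)**2 = 2116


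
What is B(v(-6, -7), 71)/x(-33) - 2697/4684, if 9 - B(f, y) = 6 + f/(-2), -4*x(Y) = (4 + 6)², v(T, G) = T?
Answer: -2697/4684 ≈ -0.57579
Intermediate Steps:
x(Y) = -25 (x(Y) = -(4 + 6)²/4 = -¼*10² = -¼*100 = -25)
B(f, y) = 3 + f/2 (B(f, y) = 9 - (6 + f/(-2)) = 9 - (6 + f*(-½)) = 9 - (6 - f/2) = 9 + (-6 + f/2) = 3 + f/2)
B(v(-6, -7), 71)/x(-33) - 2697/4684 = (3 + (½)*(-6))/(-25) - 2697/4684 = (3 - 3)*(-1/25) - 2697*1/4684 = 0*(-1/25) - 2697/4684 = 0 - 2697/4684 = -2697/4684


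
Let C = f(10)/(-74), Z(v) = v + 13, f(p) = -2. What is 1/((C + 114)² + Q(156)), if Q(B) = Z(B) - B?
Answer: 1369/17817758 ≈ 7.6833e-5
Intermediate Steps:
Z(v) = 13 + v
C = 1/37 (C = -2/(-74) = -2*(-1/74) = 1/37 ≈ 0.027027)
Q(B) = 13 (Q(B) = (13 + B) - B = 13)
1/((C + 114)² + Q(156)) = 1/((1/37 + 114)² + 13) = 1/((4219/37)² + 13) = 1/(17799961/1369 + 13) = 1/(17817758/1369) = 1369/17817758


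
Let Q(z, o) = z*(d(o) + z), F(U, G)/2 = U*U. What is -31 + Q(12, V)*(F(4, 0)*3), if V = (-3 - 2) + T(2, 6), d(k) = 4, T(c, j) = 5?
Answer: 18401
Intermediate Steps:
F(U, G) = 2*U² (F(U, G) = 2*(U*U) = 2*U²)
V = 0 (V = (-3 - 2) + 5 = -5 + 5 = 0)
Q(z, o) = z*(4 + z)
-31 + Q(12, V)*(F(4, 0)*3) = -31 + (12*(4 + 12))*((2*4²)*3) = -31 + (12*16)*((2*16)*3) = -31 + 192*(32*3) = -31 + 192*96 = -31 + 18432 = 18401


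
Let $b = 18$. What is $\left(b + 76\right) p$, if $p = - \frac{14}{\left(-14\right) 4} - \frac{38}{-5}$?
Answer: $\frac{7379}{10} \approx 737.9$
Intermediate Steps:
$p = \frac{157}{20}$ ($p = - \frac{14}{-56} - - \frac{38}{5} = \left(-14\right) \left(- \frac{1}{56}\right) + \frac{38}{5} = \frac{1}{4} + \frac{38}{5} = \frac{157}{20} \approx 7.85$)
$\left(b + 76\right) p = \left(18 + 76\right) \frac{157}{20} = 94 \cdot \frac{157}{20} = \frac{7379}{10}$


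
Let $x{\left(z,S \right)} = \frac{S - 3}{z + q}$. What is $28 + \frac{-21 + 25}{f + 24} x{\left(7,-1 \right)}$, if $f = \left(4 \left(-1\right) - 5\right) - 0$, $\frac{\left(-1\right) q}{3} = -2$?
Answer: $\frac{5444}{195} \approx 27.918$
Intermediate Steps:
$q = 6$ ($q = \left(-3\right) \left(-2\right) = 6$)
$x{\left(z,S \right)} = \frac{-3 + S}{6 + z}$ ($x{\left(z,S \right)} = \frac{S - 3}{z + 6} = \frac{-3 + S}{6 + z}$)
$f = -9$ ($f = \left(-4 - 5\right) + 0 = -9 + 0 = -9$)
$28 + \frac{-21 + 25}{f + 24} x{\left(7,-1 \right)} = 28 + \frac{-21 + 25}{-9 + 24} \frac{-3 - 1}{6 + 7} = 28 + \frac{4}{15} \cdot \frac{1}{13} \left(-4\right) = 28 + 4 \cdot \frac{1}{15} \cdot \frac{1}{13} \left(-4\right) = 28 + \frac{4}{15} \left(- \frac{4}{13}\right) = 28 - \frac{16}{195} = \frac{5444}{195}$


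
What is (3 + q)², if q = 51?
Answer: 2916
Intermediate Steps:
(3 + q)² = (3 + 51)² = 54² = 2916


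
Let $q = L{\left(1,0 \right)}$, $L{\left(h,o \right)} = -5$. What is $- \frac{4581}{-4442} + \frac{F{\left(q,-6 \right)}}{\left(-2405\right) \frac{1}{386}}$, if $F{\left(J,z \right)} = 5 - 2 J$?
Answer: $- \frac{2940375}{2136602} \approx -1.3762$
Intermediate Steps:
$q = -5$
$- \frac{4581}{-4442} + \frac{F{\left(q,-6 \right)}}{\left(-2405\right) \frac{1}{386}} = - \frac{4581}{-4442} + \frac{5 - -10}{\left(-2405\right) \frac{1}{386}} = \left(-4581\right) \left(- \frac{1}{4442}\right) + \frac{5 + 10}{\left(-2405\right) \frac{1}{386}} = \frac{4581}{4442} + \frac{15}{- \frac{2405}{386}} = \frac{4581}{4442} + 15 \left(- \frac{386}{2405}\right) = \frac{4581}{4442} - \frac{1158}{481} = - \frac{2940375}{2136602}$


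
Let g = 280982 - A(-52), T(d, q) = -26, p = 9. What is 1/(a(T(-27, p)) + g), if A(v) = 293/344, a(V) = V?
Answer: 344/96648571 ≈ 3.5593e-6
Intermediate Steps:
A(v) = 293/344 (A(v) = 293*(1/344) = 293/344)
g = 96657515/344 (g = 280982 - 1*293/344 = 280982 - 293/344 = 96657515/344 ≈ 2.8098e+5)
1/(a(T(-27, p)) + g) = 1/(-26 + 96657515/344) = 1/(96648571/344) = 344/96648571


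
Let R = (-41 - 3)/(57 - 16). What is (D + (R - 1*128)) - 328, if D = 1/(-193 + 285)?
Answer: -1724039/3772 ≈ -457.06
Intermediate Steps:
D = 1/92 ≈ 0.010870
R = -44/41 ≈ -1.0732
(D + (R - 1*128)) - 328 = (1/92 + (-44/41 - 1*128)) - 328 = (1/92 + (-44/41 - 128)) - 328 = (1/92 - 5292/41) - 328 = -486823/3772 - 328 = -1724039/3772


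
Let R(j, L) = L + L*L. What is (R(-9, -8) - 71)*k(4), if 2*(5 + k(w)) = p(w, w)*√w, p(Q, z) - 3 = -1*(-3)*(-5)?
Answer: 255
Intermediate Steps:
p(Q, z) = -12 (p(Q, z) = 3 - 1*(-3)*(-5) = 3 + 3*(-5) = 3 - 15 = -12)
k(w) = -5 - 6*√w (k(w) = -5 + (-12*√w)/2 = -5 - 6*√w)
R(j, L) = L + L²
(R(-9, -8) - 71)*k(4) = (-8*(1 - 8) - 71)*(-5 - 6*√4) = (-8*(-7) - 71)*(-5 - 6*2) = (56 - 71)*(-5 - 12) = -15*(-17) = 255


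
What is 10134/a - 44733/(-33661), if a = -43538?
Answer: 803232390/732766309 ≈ 1.0962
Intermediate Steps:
10134/a - 44733/(-33661) = 10134/(-43538) - 44733/(-33661) = 10134*(-1/43538) - 44733*(-1/33661) = -5067/21769 + 44733/33661 = 803232390/732766309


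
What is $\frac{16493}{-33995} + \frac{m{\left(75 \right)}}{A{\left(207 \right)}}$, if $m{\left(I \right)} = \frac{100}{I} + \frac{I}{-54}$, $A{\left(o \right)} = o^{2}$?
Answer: $- \frac{12720788021}{26219731590} \approx -0.48516$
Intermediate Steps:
$m{\left(I \right)} = \frac{100}{I} - \frac{I}{54}$ ($m{\left(I \right)} = \frac{100}{I} + I \left(- \frac{1}{54}\right) = \frac{100}{I} - \frac{I}{54}$)
$\frac{16493}{-33995} + \frac{m{\left(75 \right)}}{A{\left(207 \right)}} = \frac{16493}{-33995} + \frac{\frac{100}{75} - \frac{25}{18}}{207^{2}} = 16493 \left(- \frac{1}{33995}\right) + \frac{100 \cdot \frac{1}{75} - \frac{25}{18}}{42849} = - \frac{16493}{33995} + \left(\frac{4}{3} - \frac{25}{18}\right) \frac{1}{42849} = - \frac{16493}{33995} - \frac{1}{771282} = - \frac{12720788021}{26219731590}$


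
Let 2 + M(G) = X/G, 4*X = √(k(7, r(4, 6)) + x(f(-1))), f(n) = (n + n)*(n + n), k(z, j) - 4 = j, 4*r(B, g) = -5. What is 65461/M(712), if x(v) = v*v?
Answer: -4247687831552/129777589 - 1864329280*√3/129777589 ≈ -32755.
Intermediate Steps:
r(B, g) = -5/4 (r(B, g) = (¼)*(-5) = -5/4)
k(z, j) = 4 + j
f(n) = 4*n² (f(n) = (2*n)*(2*n) = 4*n²)
x(v) = v²
X = 5*√3/8 (X = √((4 - 5/4) + (4*(-1)²)²)/4 = √(11/4 + (4*1)²)/4 = √(11/4 + 4²)/4 = √(11/4 + 16)/4 = √(75/4)/4 = (5*√3/2)/4 = 5*√3/8 ≈ 1.0825)
M(G) = -2 + 5*√3/(8*G) (M(G) = -2 + (5*√3/8)/G = -2 + 5*√3/(8*G))
65461/M(712) = 65461/(-2 + (5/8)*√3/712) = 65461/(-2 + (5/8)*√3*(1/712)) = 65461/(-2 + 5*√3/5696)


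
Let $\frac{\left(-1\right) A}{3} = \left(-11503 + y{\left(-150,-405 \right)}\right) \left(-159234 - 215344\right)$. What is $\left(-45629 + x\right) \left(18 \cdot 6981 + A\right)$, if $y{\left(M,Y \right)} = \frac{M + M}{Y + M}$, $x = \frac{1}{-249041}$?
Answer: $\frac{5434549351902178651920}{9214517} \approx 5.8978 \cdot 10^{14}$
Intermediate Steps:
$x = - \frac{1}{249041} \approx -4.0154 \cdot 10^{-6}$
$y{\left(M,Y \right)} = \frac{2 M}{M + Y}$
$A = - \frac{478251076794}{37}$ ($A = - 3 \left(-11503 + 2 \left(-150\right) \frac{1}{-150 - 405}\right) \left(-159234 - 215344\right) = - 3 \left(-11503 + 2 \left(-150\right) \frac{1}{-555}\right) \left(-374578\right) = - 3 \left(-11503 + 2 \left(-150\right) \left(- \frac{1}{555}\right)\right) \left(-374578\right) = - 3 \left(-11503 + \frac{20}{37}\right) \left(-374578\right) = - 3 \left(\left(- \frac{425591}{37}\right) \left(-374578\right)\right) = \left(-3\right) \frac{159417025598}{37} = - \frac{478251076794}{37} \approx -1.2926 \cdot 10^{10}$)
$\left(-45629 + x\right) \left(18 \cdot 6981 + A\right) = \left(-45629 - \frac{1}{249041}\right) \left(18 \cdot 6981 - \frac{478251076794}{37}\right) = - \frac{11363491790 \left(125658 - \frac{478251076794}{37}\right)}{249041} = \left(- \frac{11363491790}{249041}\right) \left(- \frac{478246427448}{37}\right) = \frac{5434549351902178651920}{9214517}$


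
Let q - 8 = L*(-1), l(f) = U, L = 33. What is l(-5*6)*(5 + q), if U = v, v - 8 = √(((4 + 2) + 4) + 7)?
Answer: -160 - 20*√17 ≈ -242.46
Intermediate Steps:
v = 8 + √17 (v = 8 + √(((4 + 2) + 4) + 7) = 8 + √((6 + 4) + 7) = 8 + √(10 + 7) = 8 + √17 ≈ 12.123)
U = 8 + √17 ≈ 12.123
l(f) = 8 + √17
q = -25 (q = 8 + 33*(-1) = 8 - 33 = -25)
l(-5*6)*(5 + q) = (8 + √17)*(5 - 25) = (8 + √17)*(-20) = -160 - 20*√17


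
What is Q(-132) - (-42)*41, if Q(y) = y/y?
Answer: 1723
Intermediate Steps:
Q(y) = 1
Q(-132) - (-42)*41 = 1 - (-42)*41 = 1 - 1*(-1722) = 1 + 1722 = 1723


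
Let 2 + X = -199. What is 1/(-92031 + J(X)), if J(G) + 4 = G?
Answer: -1/92236 ≈ -1.0842e-5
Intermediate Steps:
X = -201 (X = -2 - 199 = -201)
J(G) = -4 + G
1/(-92031 + J(X)) = 1/(-92031 + (-4 - 201)) = 1/(-92031 - 205) = 1/(-92236) = -1/92236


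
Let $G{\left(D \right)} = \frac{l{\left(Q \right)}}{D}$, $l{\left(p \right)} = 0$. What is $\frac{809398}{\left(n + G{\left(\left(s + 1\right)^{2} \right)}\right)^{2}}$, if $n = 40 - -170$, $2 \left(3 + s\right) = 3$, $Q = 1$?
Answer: $\frac{404699}{22050} \approx 18.354$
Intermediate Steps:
$s = - \frac{3}{2}$ ($s = -3 + \frac{1}{2} \cdot 3 = -3 + \frac{3}{2} = - \frac{3}{2} \approx -1.5$)
$n = 210$ ($n = 40 + 170 = 210$)
$G{\left(D \right)} = 0$ ($G{\left(D \right)} = \frac{0}{D} = 0$)
$\frac{809398}{\left(n + G{\left(\left(s + 1\right)^{2} \right)}\right)^{2}} = \frac{809398}{\left(210 + 0\right)^{2}} = \frac{809398}{210^{2}} = \frac{809398}{44100} = 809398 \cdot \frac{1}{44100} = \frac{404699}{22050}$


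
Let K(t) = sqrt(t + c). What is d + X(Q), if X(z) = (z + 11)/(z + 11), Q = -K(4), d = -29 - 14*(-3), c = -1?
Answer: 14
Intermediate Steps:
K(t) = sqrt(-1 + t) (K(t) = sqrt(t - 1) = sqrt(-1 + t))
d = 13 (d = -29 + 42 = 13)
Q = -sqrt(3) (Q = -sqrt(-1 + 4) = -sqrt(3) ≈ -1.7320)
X(z) = 1 (X(z) = (11 + z)/(11 + z) = 1)
d + X(Q) = 13 + 1 = 14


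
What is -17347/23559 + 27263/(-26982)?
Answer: -370115257/211889646 ≈ -1.7467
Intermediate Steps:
-17347/23559 + 27263/(-26982) = -17347*1/23559 + 27263*(-1/26982) = -17347/23559 - 27263/26982 = -370115257/211889646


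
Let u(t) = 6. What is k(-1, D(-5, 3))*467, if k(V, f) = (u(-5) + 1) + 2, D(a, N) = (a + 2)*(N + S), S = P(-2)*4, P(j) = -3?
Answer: 4203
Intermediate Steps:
S = -12 (S = -3*4 = -12)
D(a, N) = (-12 + N)*(2 + a) (D(a, N) = (a + 2)*(N - 12) = (2 + a)*(-12 + N) = (-12 + N)*(2 + a))
k(V, f) = 9 (k(V, f) = (6 + 1) + 2 = 7 + 2 = 9)
k(-1, D(-5, 3))*467 = 9*467 = 4203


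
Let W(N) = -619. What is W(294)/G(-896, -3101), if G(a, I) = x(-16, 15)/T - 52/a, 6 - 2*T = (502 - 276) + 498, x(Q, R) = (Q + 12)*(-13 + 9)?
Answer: -49777504/1083 ≈ -45963.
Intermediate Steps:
x(Q, R) = -48 - 4*Q (x(Q, R) = (12 + Q)*(-4) = -48 - 4*Q)
T = -359 (T = 3 - ((502 - 276) + 498)/2 = 3 - (226 + 498)/2 = 3 - 1/2*724 = 3 - 362 = -359)
G(a, I) = -16/359 - 52/a (G(a, I) = (-48 - 4*(-16))/(-359) - 52/a = (-48 + 64)*(-1/359) - 52/a = 16*(-1/359) - 52/a = -16/359 - 52/a)
W(294)/G(-896, -3101) = -619/(-16/359 - 52/(-896)) = -619/(-16/359 - 52*(-1/896)) = -619/(-16/359 + 13/224) = -619/1083/80416 = -619*80416/1083 = -49777504/1083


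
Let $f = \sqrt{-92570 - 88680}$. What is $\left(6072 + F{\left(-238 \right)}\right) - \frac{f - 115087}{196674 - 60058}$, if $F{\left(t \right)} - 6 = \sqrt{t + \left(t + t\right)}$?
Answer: $\frac{830467135}{136616} + i \sqrt{714} - \frac{25 i \sqrt{290}}{136616} \approx 6078.8 + 26.718 i$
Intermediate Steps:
$F{\left(t \right)} = 6 + \sqrt{3} \sqrt{t}$ ($F{\left(t \right)} = 6 + \sqrt{t + \left(t + t\right)} = 6 + \sqrt{t + 2 t} = 6 + \sqrt{3 t} = 6 + \sqrt{3} \sqrt{t}$)
$f = 25 i \sqrt{290}$ ($f = \sqrt{-181250} = 25 i \sqrt{290} \approx 425.73 i$)
$\left(6072 + F{\left(-238 \right)}\right) - \frac{f - 115087}{196674 - 60058} = \left(6072 + \left(6 + \sqrt{3} \sqrt{-238}\right)\right) - \frac{25 i \sqrt{290} - 115087}{196674 - 60058} = \left(6072 + \left(6 + \sqrt{3} i \sqrt{238}\right)\right) - \frac{-115087 + 25 i \sqrt{290}}{136616} = \left(6072 + \left(6 + i \sqrt{714}\right)\right) - \left(-115087 + 25 i \sqrt{290}\right) \frac{1}{136616} = \left(6078 + i \sqrt{714}\right) - \left(- \frac{115087}{136616} + \frac{25 i \sqrt{290}}{136616}\right) = \left(6078 + i \sqrt{714}\right) + \left(\frac{115087}{136616} - \frac{25 i \sqrt{290}}{136616}\right) = \frac{830467135}{136616} + i \sqrt{714} - \frac{25 i \sqrt{290}}{136616}$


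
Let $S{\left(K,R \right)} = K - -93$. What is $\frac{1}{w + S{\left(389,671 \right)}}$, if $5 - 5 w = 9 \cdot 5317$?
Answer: $- \frac{5}{45438} \approx -0.00011004$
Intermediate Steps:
$S{\left(K,R \right)} = 93 + K$ ($S{\left(K,R \right)} = K + 93 = 93 + K$)
$w = - \frac{47848}{5}$ ($w = 1 - \frac{9 \cdot 5317}{5} = 1 - \frac{47853}{5} = - \frac{47848}{5} \approx -9569.6$)
$\frac{1}{w + S{\left(389,671 \right)}} = \frac{1}{- \frac{47848}{5} + \left(93 + 389\right)} = \frac{1}{- \frac{47848}{5} + 482} = \frac{1}{- \frac{45438}{5}} = - \frac{5}{45438}$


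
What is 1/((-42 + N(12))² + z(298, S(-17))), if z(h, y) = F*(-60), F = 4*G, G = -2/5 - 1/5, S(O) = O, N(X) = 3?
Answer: 1/1665 ≈ 0.00060060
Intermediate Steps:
G = -⅗ (G = -2*⅕ - 1*⅕ = -⅖ - ⅕ = -⅗ ≈ -0.60000)
F = -12/5 (F = 4*(-⅗) = -12/5 ≈ -2.4000)
z(h, y) = 144 (z(h, y) = -12/5*(-60) = 144)
1/((-42 + N(12))² + z(298, S(-17))) = 1/((-42 + 3)² + 144) = 1/((-39)² + 144) = 1/(1521 + 144) = 1/1665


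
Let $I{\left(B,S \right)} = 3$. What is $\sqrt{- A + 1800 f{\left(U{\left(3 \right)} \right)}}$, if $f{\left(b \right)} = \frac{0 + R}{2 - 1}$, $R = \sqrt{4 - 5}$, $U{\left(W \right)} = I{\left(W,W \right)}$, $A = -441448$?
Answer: $2 \sqrt{110362 + 450 i} \approx 664.42 + 1.3546 i$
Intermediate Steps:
$U{\left(W \right)} = 3$
$R = i$ ($R = \sqrt{-1} = i \approx 1.0 i$)
$f{\left(b \right)} = i$ ($f{\left(b \right)} = \frac{0 + i}{2 - 1} = \frac{i}{1} = i 1 = i$)
$\sqrt{- A + 1800 f{\left(U{\left(3 \right)} \right)}} = \sqrt{\left(-1\right) \left(-441448\right) + 1800 i} = \sqrt{441448 + 1800 i}$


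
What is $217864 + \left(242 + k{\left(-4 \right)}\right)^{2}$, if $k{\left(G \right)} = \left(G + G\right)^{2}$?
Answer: $311500$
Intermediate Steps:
$k{\left(G \right)} = 4 G^{2}$ ($k{\left(G \right)} = \left(2 G\right)^{2} = 4 G^{2}$)
$217864 + \left(242 + k{\left(-4 \right)}\right)^{2} = 217864 + \left(242 + 4 \left(-4\right)^{2}\right)^{2} = 217864 + \left(242 + 4 \cdot 16\right)^{2} = 217864 + \left(242 + 64\right)^{2} = 217864 + 306^{2} = 217864 + 93636 = 311500$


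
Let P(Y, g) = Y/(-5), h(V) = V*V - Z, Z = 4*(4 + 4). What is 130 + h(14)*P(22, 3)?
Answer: -2958/5 ≈ -591.60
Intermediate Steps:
Z = 32 (Z = 4*8 = 32)
h(V) = -32 + V² (h(V) = V*V - 1*32 = V² - 32 = -32 + V²)
P(Y, g) = -Y/5 (P(Y, g) = Y*(-⅕) = -Y/5)
130 + h(14)*P(22, 3) = 130 + (-32 + 14²)*(-⅕*22) = 130 + (-32 + 196)*(-22/5) = 130 + 164*(-22/5) = 130 - 3608/5 = -2958/5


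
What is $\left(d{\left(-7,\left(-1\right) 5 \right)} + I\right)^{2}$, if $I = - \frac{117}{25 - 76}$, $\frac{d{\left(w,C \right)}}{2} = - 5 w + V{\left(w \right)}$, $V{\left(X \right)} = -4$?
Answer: $\frac{1194649}{289} \approx 4133.7$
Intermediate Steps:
$d{\left(w,C \right)} = -8 - 10 w$ ($d{\left(w,C \right)} = 2 \left(- 5 w - 4\right) = 2 \left(-4 - 5 w\right) = -8 - 10 w$)
$I = \frac{39}{17}$ ($I = - \frac{117}{25 - 76} = - \frac{117}{-51} = \left(-117\right) \left(- \frac{1}{51}\right) = \frac{39}{17} \approx 2.2941$)
$\left(d{\left(-7,\left(-1\right) 5 \right)} + I\right)^{2} = \left(\left(-8 - -70\right) + \frac{39}{17}\right)^{2} = \left(\left(-8 + 70\right) + \frac{39}{17}\right)^{2} = \left(62 + \frac{39}{17}\right)^{2} = \left(\frac{1093}{17}\right)^{2} = \frac{1194649}{289}$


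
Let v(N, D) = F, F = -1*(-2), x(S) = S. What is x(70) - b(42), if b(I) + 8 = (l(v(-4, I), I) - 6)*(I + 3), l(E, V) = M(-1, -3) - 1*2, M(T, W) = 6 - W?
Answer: 33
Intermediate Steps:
F = 2
v(N, D) = 2
l(E, V) = 7 (l(E, V) = (6 - 1*(-3)) - 1*2 = (6 + 3) - 2 = 9 - 2 = 7)
b(I) = -5 + I (b(I) = -8 + (7 - 6)*(I + 3) = -8 + 1*(3 + I) = -8 + (3 + I) = -5 + I)
x(70) - b(42) = 70 - (-5 + 42) = 70 - 1*37 = 70 - 37 = 33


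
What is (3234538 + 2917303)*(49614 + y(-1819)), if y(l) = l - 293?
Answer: 292224751182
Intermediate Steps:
y(l) = -293 + l
(3234538 + 2917303)*(49614 + y(-1819)) = (3234538 + 2917303)*(49614 + (-293 - 1819)) = 6151841*(49614 - 2112) = 6151841*47502 = 292224751182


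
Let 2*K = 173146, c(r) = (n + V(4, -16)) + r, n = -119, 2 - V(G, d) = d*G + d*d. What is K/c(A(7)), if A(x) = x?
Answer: -86573/302 ≈ -286.67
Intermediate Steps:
V(G, d) = 2 - d² - G*d (V(G, d) = 2 - (d*G + d*d) = 2 - (G*d + d²) = 2 - (d² + G*d) = 2 + (-d² - G*d) = 2 - d² - G*d)
c(r) = -309 + r (c(r) = (-119 + (2 - 1*(-16)² - 1*4*(-16))) + r = (-119 + (2 - 1*256 + 64)) + r = (-119 + (2 - 256 + 64)) + r = (-119 - 190) + r = -309 + r)
K = 86573 (K = (½)*173146 = 86573)
K/c(A(7)) = 86573/(-309 + 7) = 86573/(-302) = 86573*(-1/302) = -86573/302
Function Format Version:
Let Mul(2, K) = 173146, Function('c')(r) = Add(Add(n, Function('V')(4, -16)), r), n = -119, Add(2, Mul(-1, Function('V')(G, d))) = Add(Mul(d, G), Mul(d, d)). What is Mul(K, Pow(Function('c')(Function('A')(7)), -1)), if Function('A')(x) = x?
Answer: Rational(-86573, 302) ≈ -286.67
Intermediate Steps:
Function('V')(G, d) = Add(2, Mul(-1, Pow(d, 2)), Mul(-1, G, d)) (Function('V')(G, d) = Add(2, Mul(-1, Add(Mul(d, G), Mul(d, d)))) = Add(2, Mul(-1, Add(Mul(G, d), Pow(d, 2)))) = Add(2, Mul(-1, Add(Pow(d, 2), Mul(G, d)))) = Add(2, Add(Mul(-1, Pow(d, 2)), Mul(-1, G, d))) = Add(2, Mul(-1, Pow(d, 2)), Mul(-1, G, d)))
Function('c')(r) = Add(-309, r) (Function('c')(r) = Add(Add(-119, Add(2, Mul(-1, Pow(-16, 2)), Mul(-1, 4, -16))), r) = Add(Add(-119, Add(2, Mul(-1, 256), 64)), r) = Add(Add(-119, Add(2, -256, 64)), r) = Add(Add(-119, -190), r) = Add(-309, r))
K = 86573 (K = Mul(Rational(1, 2), 173146) = 86573)
Mul(K, Pow(Function('c')(Function('A')(7)), -1)) = Mul(86573, Pow(Add(-309, 7), -1)) = Mul(86573, Pow(-302, -1)) = Mul(86573, Rational(-1, 302)) = Rational(-86573, 302)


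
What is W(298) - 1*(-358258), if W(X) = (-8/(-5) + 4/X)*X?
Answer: 1793694/5 ≈ 3.5874e+5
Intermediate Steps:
W(X) = X*(8/5 + 4/X) (W(X) = (-8*(-⅕) + 4/X)*X = (8/5 + 4/X)*X = X*(8/5 + 4/X))
W(298) - 1*(-358258) = (4 + (8/5)*298) - 1*(-358258) = (4 + 2384/5) + 358258 = 2404/5 + 358258 = 1793694/5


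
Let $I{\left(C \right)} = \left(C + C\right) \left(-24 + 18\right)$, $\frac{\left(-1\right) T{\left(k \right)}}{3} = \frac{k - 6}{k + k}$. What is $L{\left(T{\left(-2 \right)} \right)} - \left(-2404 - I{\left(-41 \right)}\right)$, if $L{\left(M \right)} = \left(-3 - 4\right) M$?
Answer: $2938$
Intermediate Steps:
$T{\left(k \right)} = - \frac{3 \left(-6 + k\right)}{2 k}$ ($T{\left(k \right)} = - 3 \frac{k - 6}{k + k} = - 3 \frac{-6 + k}{2 k} = - \frac{3 \left(-6 + k\right)}{2 k}$)
$L{\left(M \right)} = - 7 M$
$I{\left(C \right)} = - 12 C$ ($I{\left(C \right)} = 2 C \left(-6\right) = - 12 C$)
$L{\left(T{\left(-2 \right)} \right)} - \left(-2404 - I{\left(-41 \right)}\right) = - 7 \left(- \frac{3}{2} + \frac{9}{-2}\right) - \left(-2404 - \left(-12\right) \left(-41\right)\right) = - 7 \left(- \frac{3}{2} + 9 \left(- \frac{1}{2}\right)\right) - \left(-2404 - 492\right) = - 7 \left(- \frac{3}{2} - \frac{9}{2}\right) - \left(-2404 - 492\right) = \left(-7\right) \left(-6\right) - -2896 = 42 + 2896 = 2938$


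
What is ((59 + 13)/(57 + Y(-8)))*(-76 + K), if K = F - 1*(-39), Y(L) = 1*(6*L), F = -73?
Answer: -880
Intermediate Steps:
Y(L) = 6*L
K = -34 (K = -73 - 1*(-39) = -73 + 39 = -34)
((59 + 13)/(57 + Y(-8)))*(-76 + K) = ((59 + 13)/(57 + 6*(-8)))*(-76 - 34) = (72/(57 - 48))*(-110) = (72/9)*(-110) = (72*(⅑))*(-110) = 8*(-110) = -880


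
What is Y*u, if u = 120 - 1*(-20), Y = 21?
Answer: 2940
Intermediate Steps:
u = 140 (u = 120 + 20 = 140)
Y*u = 21*140 = 2940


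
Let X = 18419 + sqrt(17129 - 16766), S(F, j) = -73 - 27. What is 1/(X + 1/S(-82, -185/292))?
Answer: 184189900/3392588296201 - 110000*sqrt(3)/3392588296201 ≈ 5.4236e-5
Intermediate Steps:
S(F, j) = -100
X = 18419 + 11*sqrt(3) (X = 18419 + sqrt(363) = 18419 + 11*sqrt(3) ≈ 18438.)
1/(X + 1/S(-82, -185/292)) = 1/((18419 + 11*sqrt(3)) + 1/(-100)) = 1/((18419 + 11*sqrt(3)) - 1/100) = 1/(1841899/100 + 11*sqrt(3))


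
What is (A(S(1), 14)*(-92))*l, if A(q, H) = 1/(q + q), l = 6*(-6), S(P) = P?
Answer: 1656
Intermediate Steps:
l = -36
A(q, H) = 1/(2*q)
(A(S(1), 14)*(-92))*l = (((½)/1)*(-92))*(-36) = (((½)*1)*(-92))*(-36) = ((½)*(-92))*(-36) = -46*(-36) = 1656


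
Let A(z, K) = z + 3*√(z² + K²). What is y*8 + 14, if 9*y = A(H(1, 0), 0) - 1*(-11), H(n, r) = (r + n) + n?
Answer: 278/9 ≈ 30.889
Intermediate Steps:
H(n, r) = r + 2*n (H(n, r) = (n + r) + n = r + 2*n)
A(z, K) = z + 3*√(K² + z²)
y = 19/9 (y = (((0 + 2*1) + 3*√(0² + (0 + 2*1)²)) - 1*(-11))/9 = (((0 + 2) + 3*√(0 + (0 + 2)²)) + 11)/9 = ((2 + 3*√(0 + 2²)) + 11)/9 = ((2 + 3*√(0 + 4)) + 11)/9 = ((2 + 3*√4) + 11)/9 = ((2 + 3*2) + 11)/9 = ((2 + 6) + 11)/9 = (8 + 11)/9 = (⅑)*19 = 19/9 ≈ 2.1111)
y*8 + 14 = (19/9)*8 + 14 = 152/9 + 14 = 278/9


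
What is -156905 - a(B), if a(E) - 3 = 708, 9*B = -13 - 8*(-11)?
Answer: -157616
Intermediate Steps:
B = 25/3 (B = (-13 - 8*(-11))/9 = (-13 + 88)/9 = (⅑)*75 = 25/3 ≈ 8.3333)
a(E) = 711 (a(E) = 3 + 708 = 711)
-156905 - a(B) = -156905 - 1*711 = -156905 - 711 = -157616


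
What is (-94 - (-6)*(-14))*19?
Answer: -3382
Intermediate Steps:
(-94 - (-6)*(-14))*19 = (-94 - 1*84)*19 = (-94 - 84)*19 = -178*19 = -3382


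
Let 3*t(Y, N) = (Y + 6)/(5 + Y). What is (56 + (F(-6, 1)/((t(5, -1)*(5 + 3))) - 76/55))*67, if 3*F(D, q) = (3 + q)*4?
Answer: 207968/55 ≈ 3781.2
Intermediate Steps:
F(D, q) = 4 + 4*q/3 (F(D, q) = ((3 + q)*4)/3 = (12 + 4*q)/3 = 4 + 4*q/3)
t(Y, N) = (6 + Y)/(3*(5 + Y)) (t(Y, N) = ((Y + 6)/(5 + Y))/3 = ((6 + Y)/(5 + Y))/3 = (6 + Y)/(3*(5 + Y)))
(56 + (F(-6, 1)/((t(5, -1)*(5 + 3))) - 76/55))*67 = (56 + ((4 + (4/3)*1)/((((6 + 5)/(3*(5 + 5)))*(5 + 3))) - 76/55))*67 = (56 + ((4 + 4/3)/((((⅓)*11/10)*8)) - 76*1/55))*67 = (56 + (16/(3*((((⅓)*(⅒)*11)*8))) - 76/55))*67 = (56 + (16/(3*(((11/30)*8))) - 76/55))*67 = (56 + (16/(3*(44/15)) - 76/55))*67 = (56 + ((16/3)*(15/44) - 76/55))*67 = (56 + (20/11 - 76/55))*67 = (56 + 24/55)*67 = (3104/55)*67 = 207968/55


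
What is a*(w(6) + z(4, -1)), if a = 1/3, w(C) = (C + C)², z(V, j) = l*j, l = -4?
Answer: 148/3 ≈ 49.333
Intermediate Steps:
z(V, j) = -4*j
w(C) = 4*C² (w(C) = (2*C)² = 4*C²)
a = ⅓ ≈ 0.33333
a*(w(6) + z(4, -1)) = (4*6² - 4*(-1))/3 = (4*36 + 4)/3 = (144 + 4)/3 = (⅓)*148 = 148/3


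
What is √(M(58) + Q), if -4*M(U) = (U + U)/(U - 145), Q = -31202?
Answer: I*√280815/3 ≈ 176.64*I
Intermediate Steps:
M(U) = -U/(2*(-145 + U)) (M(U) = -(U + U)/(4*(U - 145)) = -2*U/(4*(-145 + U)) = -U/(2*(-145 + U)))
√(M(58) + Q) = √(-1*58/(-290 + 2*58) - 31202) = √(-1*58/(-290 + 116) - 31202) = √(-1*58/(-174) - 31202) = √(-1*58*(-1/174) - 31202) = √(⅓ - 31202) = √(-93605/3) = I*√280815/3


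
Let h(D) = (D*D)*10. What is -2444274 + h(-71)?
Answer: -2393864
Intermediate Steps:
h(D) = 10*D² (h(D) = D²*10 = 10*D²)
-2444274 + h(-71) = -2444274 + 10*(-71)² = -2444274 + 10*5041 = -2444274 + 50410 = -2393864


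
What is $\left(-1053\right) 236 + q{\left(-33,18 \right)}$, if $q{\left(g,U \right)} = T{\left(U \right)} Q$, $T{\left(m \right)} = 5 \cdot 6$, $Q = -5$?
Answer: $-248658$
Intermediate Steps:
$T{\left(m \right)} = 30$
$q{\left(g,U \right)} = -150$ ($q{\left(g,U \right)} = 30 \left(-5\right) = -150$)
$\left(-1053\right) 236 + q{\left(-33,18 \right)} = \left(-1053\right) 236 - 150 = -248508 - 150 = -248658$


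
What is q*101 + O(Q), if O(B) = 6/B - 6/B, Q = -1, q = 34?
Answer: 3434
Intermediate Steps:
O(B) = 0
q*101 + O(Q) = 34*101 + 0 = 3434 + 0 = 3434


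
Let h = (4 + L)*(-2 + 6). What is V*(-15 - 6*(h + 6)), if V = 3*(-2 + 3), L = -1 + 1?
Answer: -441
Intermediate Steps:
L = 0
h = 16 (h = (4 + 0)*(-2 + 6) = 4*4 = 16)
V = 3 (V = 3*1 = 3)
V*(-15 - 6*(h + 6)) = 3*(-15 - 6*(16 + 6)) = 3*(-15 - 6*22) = 3*(-15 - 132) = 3*(-147) = -441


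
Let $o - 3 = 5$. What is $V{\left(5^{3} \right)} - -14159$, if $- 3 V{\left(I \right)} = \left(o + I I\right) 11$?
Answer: $-43162$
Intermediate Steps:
$o = 8$ ($o = 3 + 5 = 8$)
$V{\left(I \right)} = - \frac{88}{3} - \frac{11 I^{2}}{3}$ ($V{\left(I \right)} = - \frac{\left(8 + I I\right) 11}{3} = - \frac{\left(8 + I^{2}\right) 11}{3} = - \frac{88 + 11 I^{2}}{3} = - \frac{88}{3} - \frac{11 I^{2}}{3}$)
$V{\left(5^{3} \right)} - -14159 = \left(- \frac{88}{3} - \frac{11 \left(5^{3}\right)^{2}}{3}\right) - -14159 = \left(- \frac{88}{3} - \frac{11 \cdot 125^{2}}{3}\right) + 14159 = \left(- \frac{88}{3} - \frac{171875}{3}\right) + 14159 = -57321 + 14159 = -43162$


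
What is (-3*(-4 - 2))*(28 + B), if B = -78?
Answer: -900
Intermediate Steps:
(-3*(-4 - 2))*(28 + B) = (-3*(-4 - 2))*(28 - 78) = -3*(-6)*(-50) = 18*(-50) = -900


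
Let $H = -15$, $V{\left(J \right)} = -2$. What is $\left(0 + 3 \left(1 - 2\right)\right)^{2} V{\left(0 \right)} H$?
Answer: $270$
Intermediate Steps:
$\left(0 + 3 \left(1 - 2\right)\right)^{2} V{\left(0 \right)} H = \left(0 + 3 \left(1 - 2\right)\right)^{2} \left(-2\right) \left(-15\right) = \left(0 + 3 \left(-1\right)\right)^{2} \left(-2\right) \left(-15\right) = \left(0 - 3\right)^{2} \left(-2\right) \left(-15\right) = \left(-3\right)^{2} \left(-2\right) \left(-15\right) = 9 \left(-2\right) \left(-15\right) = \left(-18\right) \left(-15\right) = 270$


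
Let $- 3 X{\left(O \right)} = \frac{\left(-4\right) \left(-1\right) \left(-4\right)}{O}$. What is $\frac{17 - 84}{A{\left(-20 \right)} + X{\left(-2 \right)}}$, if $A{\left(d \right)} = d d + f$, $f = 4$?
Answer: $- \frac{201}{1204} \approx -0.16694$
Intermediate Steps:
$A{\left(d \right)} = 4 + d^{2}$ ($A{\left(d \right)} = d d + 4 = d^{2} + 4 = 4 + d^{2}$)
$X{\left(O \right)} = \frac{16}{3 O}$ ($X{\left(O \right)} = - \frac{\left(-4\right) \left(-1\right) \left(-4\right) \frac{1}{O}}{3} = - \frac{4 \left(-4\right) \frac{1}{O}}{3} = - \frac{\left(-16\right) \frac{1}{O}}{3} = \frac{16}{3 O}$)
$\frac{17 - 84}{A{\left(-20 \right)} + X{\left(-2 \right)}} = \frac{17 - 84}{\left(4 + \left(-20\right)^{2}\right) + \frac{16}{3 \left(-2\right)}} = - \frac{67}{\left(4 + 400\right) + \frac{16}{3} \left(- \frac{1}{2}\right)} = - \frac{67}{404 - \frac{8}{3}} = - \frac{67}{\frac{1204}{3}} = \left(-67\right) \frac{3}{1204} = - \frac{201}{1204}$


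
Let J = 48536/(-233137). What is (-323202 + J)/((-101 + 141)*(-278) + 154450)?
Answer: -7535039321/3341552621 ≈ -2.2550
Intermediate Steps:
J = -48536/233137 (J = 48536*(-1/233137) = -48536/233137 ≈ -0.20819)
(-323202 + J)/((-101 + 141)*(-278) + 154450) = (-323202 - 48536/233137)/((-101 + 141)*(-278) + 154450) = -75350393210/(233137*(40*(-278) + 154450)) = -75350393210/(233137*(-11120 + 154450)) = -75350393210/233137/143330 = -75350393210/233137*1/143330 = -7535039321/3341552621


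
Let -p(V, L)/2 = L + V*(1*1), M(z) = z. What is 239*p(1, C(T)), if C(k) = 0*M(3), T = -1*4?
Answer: -478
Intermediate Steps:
T = -4
C(k) = 0 (C(k) = 0*3 = 0)
p(V, L) = -2*L - 2*V (p(V, L) = -2*(L + V*(1*1)) = -2*(L + V*1) = -2*(L + V) = -2*L - 2*V)
239*p(1, C(T)) = 239*(-2*0 - 2*1) = 239*(0 - 2) = 239*(-2) = -478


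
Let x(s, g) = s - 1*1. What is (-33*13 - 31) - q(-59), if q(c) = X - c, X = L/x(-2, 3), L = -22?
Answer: -1579/3 ≈ -526.33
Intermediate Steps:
x(s, g) = -1 + s (x(s, g) = s - 1 = -1 + s)
X = 22/3 (X = -22/(-1 - 2) = -22/(-3) = -22*(-⅓) = 22/3 ≈ 7.3333)
q(c) = 22/3 - c
(-33*13 - 31) - q(-59) = (-33*13 - 31) - (22/3 - 1*(-59)) = (-429 - 31) - (22/3 + 59) = -460 - 1*199/3 = -460 - 199/3 = -1579/3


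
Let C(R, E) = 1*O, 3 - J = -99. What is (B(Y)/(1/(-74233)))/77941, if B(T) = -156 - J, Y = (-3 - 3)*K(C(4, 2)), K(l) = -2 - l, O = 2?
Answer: 19152114/77941 ≈ 245.73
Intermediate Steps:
J = 102 (J = 3 - 1*(-99) = 3 + 99 = 102)
C(R, E) = 2 (C(R, E) = 1*2 = 2)
Y = 24 (Y = (-3 - 3)*(-2 - 1*2) = -6*(-2 - 2) = -6*(-4) = 24)
B(T) = -258 (B(T) = -156 - 1*102 = -156 - 102 = -258)
(B(Y)/(1/(-74233)))/77941 = -258/(1/(-74233))/77941 = -258/(-1/74233)*(1/77941) = -258*(-74233)*(1/77941) = 19152114*(1/77941) = 19152114/77941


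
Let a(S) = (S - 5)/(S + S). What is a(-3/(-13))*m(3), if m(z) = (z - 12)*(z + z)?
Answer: 558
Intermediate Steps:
a(S) = (-5 + S)/(2*S) (a(S) = (-5 + S)/((2*S)) = (-5 + S)*(1/(2*S)) = (-5 + S)/(2*S))
m(z) = 2*z*(-12 + z) (m(z) = (-12 + z)*(2*z) = 2*z*(-12 + z))
a(-3/(-13))*m(3) = ((-5 - 3/(-13))/(2*((-3/(-13)))))*(2*3*(-12 + 3)) = ((-5 - 3*(-1/13))/(2*((-3*(-1/13)))))*(2*3*(-9)) = ((-5 + 3/13)/(2*(3/13)))*(-54) = ((1/2)*(13/3)*(-62/13))*(-54) = -31/3*(-54) = 558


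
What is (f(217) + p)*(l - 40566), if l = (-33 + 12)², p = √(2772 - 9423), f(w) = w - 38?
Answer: -7182375 - 120375*I*√739 ≈ -7.1824e+6 - 3.2723e+6*I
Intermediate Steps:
f(w) = -38 + w
p = 3*I*√739 (p = √(-6651) = 3*I*√739 ≈ 81.554*I)
l = 441 (l = (-21)² = 441)
(f(217) + p)*(l - 40566) = ((-38 + 217) + 3*I*√739)*(441 - 40566) = (179 + 3*I*√739)*(-40125) = -7182375 - 120375*I*√739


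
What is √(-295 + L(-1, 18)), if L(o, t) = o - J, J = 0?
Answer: 2*I*√74 ≈ 17.205*I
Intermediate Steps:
L(o, t) = o (L(o, t) = o - 1*0 = o + 0 = o)
√(-295 + L(-1, 18)) = √(-295 - 1) = √(-296) = 2*I*√74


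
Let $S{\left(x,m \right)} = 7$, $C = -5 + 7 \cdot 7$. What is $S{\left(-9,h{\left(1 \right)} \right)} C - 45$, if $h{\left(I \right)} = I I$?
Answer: $263$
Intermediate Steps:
$C = 44$ ($C = -5 + 49 = 44$)
$h{\left(I \right)} = I^{2}$
$S{\left(-9,h{\left(1 \right)} \right)} C - 45 = 7 \cdot 44 - 45 = 308 - 45 = 263$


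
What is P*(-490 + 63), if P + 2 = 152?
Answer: -64050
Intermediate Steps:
P = 150 (P = -2 + 152 = 150)
P*(-490 + 63) = 150*(-490 + 63) = 150*(-427) = -64050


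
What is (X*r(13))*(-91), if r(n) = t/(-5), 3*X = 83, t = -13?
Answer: -98189/15 ≈ -6545.9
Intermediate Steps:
X = 83/3 (X = (1/3)*83 = 83/3 ≈ 27.667)
r(n) = 13/5 (r(n) = -13/(-5) = -13*(-1/5) = 13/5)
(X*r(13))*(-91) = ((83/3)*(13/5))*(-91) = (1079/15)*(-91) = -98189/15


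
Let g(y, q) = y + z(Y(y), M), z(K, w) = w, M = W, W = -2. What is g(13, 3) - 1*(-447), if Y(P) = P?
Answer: 458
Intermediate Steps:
M = -2
g(y, q) = -2 + y (g(y, q) = y - 2 = -2 + y)
g(13, 3) - 1*(-447) = (-2 + 13) - 1*(-447) = 11 + 447 = 458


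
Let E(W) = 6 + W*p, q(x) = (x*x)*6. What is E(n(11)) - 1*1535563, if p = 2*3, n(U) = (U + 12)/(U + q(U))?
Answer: -1131705371/737 ≈ -1.5356e+6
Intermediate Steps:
q(x) = 6*x² (q(x) = x²*6 = 6*x²)
n(U) = (12 + U)/(U + 6*U²) (n(U) = (U + 12)/(U + 6*U²) = (12 + U)/(U + 6*U²))
p = 6
E(W) = 6 + 6*W (E(W) = 6 + W*6 = 6 + 6*W)
E(n(11)) - 1*1535563 = (6 + 6*((12 + 11)/(11*(1 + 6*11)))) - 1*1535563 = (6 + 6*((1/11)*23/(1 + 66))) - 1535563 = (6 + 6*((1/11)*23/67)) - 1535563 = (6 + 6*((1/11)*(1/67)*23)) - 1535563 = (6 + 6*(23/737)) - 1535563 = (6 + 138/737) - 1535563 = 4560/737 - 1535563 = -1131705371/737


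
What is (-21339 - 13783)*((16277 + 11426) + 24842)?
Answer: -1845485490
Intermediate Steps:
(-21339 - 13783)*((16277 + 11426) + 24842) = -35122*(27703 + 24842) = -35122*52545 = -1845485490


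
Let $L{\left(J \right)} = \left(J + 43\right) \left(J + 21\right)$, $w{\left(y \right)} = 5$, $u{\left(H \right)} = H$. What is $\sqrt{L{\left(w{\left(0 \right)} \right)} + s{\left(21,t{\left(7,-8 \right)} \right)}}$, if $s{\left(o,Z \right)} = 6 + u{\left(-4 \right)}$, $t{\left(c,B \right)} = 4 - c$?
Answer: $25 \sqrt{2} \approx 35.355$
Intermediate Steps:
$L{\left(J \right)} = \left(21 + J\right) \left(43 + J\right)$ ($L{\left(J \right)} = \left(43 + J\right) \left(21 + J\right) = \left(21 + J\right) \left(43 + J\right)$)
$s{\left(o,Z \right)} = 2$ ($s{\left(o,Z \right)} = 6 - 4 = 2$)
$\sqrt{L{\left(w{\left(0 \right)} \right)} + s{\left(21,t{\left(7,-8 \right)} \right)}} = \sqrt{\left(903 + 5^{2} + 64 \cdot 5\right) + 2} = \sqrt{\left(903 + 25 + 320\right) + 2} = \sqrt{1248 + 2} = \sqrt{1250} = 25 \sqrt{2}$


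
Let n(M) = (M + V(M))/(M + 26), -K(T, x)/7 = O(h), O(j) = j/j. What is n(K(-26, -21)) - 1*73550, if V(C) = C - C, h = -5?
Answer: -1397457/19 ≈ -73550.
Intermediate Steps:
V(C) = 0
O(j) = 1
K(T, x) = -7 (K(T, x) = -7*1 = -7)
n(M) = M/(26 + M) (n(M) = (M + 0)/(M + 26) = M/(26 + M))
n(K(-26, -21)) - 1*73550 = -7/(26 - 7) - 1*73550 = -7/19 - 73550 = -1397457/19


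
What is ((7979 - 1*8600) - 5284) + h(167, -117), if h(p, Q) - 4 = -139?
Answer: -6040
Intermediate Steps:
h(p, Q) = -135 (h(p, Q) = 4 - 139 = -135)
((7979 - 1*8600) - 5284) + h(167, -117) = ((7979 - 1*8600) - 5284) - 135 = ((7979 - 8600) - 5284) - 135 = (-621 - 5284) - 135 = -5905 - 135 = -6040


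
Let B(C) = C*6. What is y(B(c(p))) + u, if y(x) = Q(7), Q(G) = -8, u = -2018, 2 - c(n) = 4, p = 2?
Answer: -2026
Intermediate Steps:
c(n) = -2 (c(n) = 2 - 1*4 = 2 - 4 = -2)
B(C) = 6*C
y(x) = -8
y(B(c(p))) + u = -8 - 2018 = -2026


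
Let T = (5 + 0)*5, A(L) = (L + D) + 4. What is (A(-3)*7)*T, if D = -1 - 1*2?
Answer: -350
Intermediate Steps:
D = -3 (D = -1 - 2 = -3)
A(L) = 1 + L (A(L) = (L - 3) + 4 = (-3 + L) + 4 = 1 + L)
T = 25 (T = 5*5 = 25)
(A(-3)*7)*T = ((1 - 3)*7)*25 = -2*7*25 = -14*25 = -350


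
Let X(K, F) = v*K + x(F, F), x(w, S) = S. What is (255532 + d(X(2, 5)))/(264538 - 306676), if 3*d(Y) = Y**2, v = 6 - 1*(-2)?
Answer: -255679/42138 ≈ -6.0677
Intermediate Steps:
v = 8 (v = 6 + 2 = 8)
X(K, F) = F + 8*K (X(K, F) = 8*K + F = F + 8*K)
d(Y) = Y**2/3
(255532 + d(X(2, 5)))/(264538 - 306676) = (255532 + (5 + 8*2)**2/3)/(264538 - 306676) = (255532 + (5 + 16)**2/3)/(-42138) = (255532 + (1/3)*21**2)*(-1/42138) = (255532 + (1/3)*441)*(-1/42138) = (255532 + 147)*(-1/42138) = 255679*(-1/42138) = -255679/42138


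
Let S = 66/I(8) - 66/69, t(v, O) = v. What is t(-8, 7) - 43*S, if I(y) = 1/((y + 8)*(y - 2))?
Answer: -6265542/23 ≈ -2.7242e+5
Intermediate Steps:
I(y) = 1/((-2 + y)*(8 + y)) (I(y) = 1/((8 + y)*(-2 + y)) = 1/((-2 + y)*(8 + y)))
S = 145706/23 (S = 66/(1/(-16 + 8² + 6*8)) - 66/69 = 66/(1/(-16 + 64 + 48)) - 66*1/69 = 66/(1/96) - 22/23 = 66*96 - 22/23 = 6336 - 22/23 = 145706/23 ≈ 6335.0)
t(-8, 7) - 43*S = -8 - 43*145706/23 = -8 - 6265358/23 = -6265542/23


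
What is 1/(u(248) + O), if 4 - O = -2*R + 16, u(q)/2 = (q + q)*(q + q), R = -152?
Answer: 1/491716 ≈ 2.0337e-6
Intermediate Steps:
u(q) = 8*q**2 (u(q) = 2*((q + q)*(q + q)) = 2*((2*q)*(2*q)) = 2*(4*q**2) = 8*q**2)
O = -316 (O = 4 - (-2*(-152) + 16) = 4 - (304 + 16) = 4 - 1*320 = 4 - 320 = -316)
1/(u(248) + O) = 1/(8*248**2 - 316) = 1/(8*61504 - 316) = 1/(492032 - 316) = 1/491716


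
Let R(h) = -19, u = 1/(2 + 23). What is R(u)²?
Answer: 361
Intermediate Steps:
u = 1/25 ≈ 0.040000
R(u)² = (-19)² = 361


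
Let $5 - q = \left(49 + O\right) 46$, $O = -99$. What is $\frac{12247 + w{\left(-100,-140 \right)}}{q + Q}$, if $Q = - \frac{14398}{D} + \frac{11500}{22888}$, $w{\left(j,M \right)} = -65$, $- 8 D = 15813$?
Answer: $\frac{1102251553452}{209265522953} \approx 5.2672$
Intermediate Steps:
$D = - \frac{15813}{8}$ ($D = \left(- \frac{1}{8}\right) 15813 = - \frac{15813}{8} \approx -1976.6$)
$Q = \frac{704545223}{90481986}$ ($Q = - \frac{14398}{- \frac{15813}{8}} + \frac{11500}{22888} = \left(-14398\right) \left(- \frac{8}{15813}\right) + 11500 \cdot \frac{1}{22888} = \frac{115184}{15813} + \frac{2875}{5722} = \frac{704545223}{90481986} \approx 7.7866$)
$q = 2305$ ($q = 5 - \left(49 - 99\right) 46 = 5 - \left(-50\right) 46 = 5 - -2300 = 5 + 2300 = 2305$)
$\frac{12247 + w{\left(-100,-140 \right)}}{q + Q} = \frac{12247 - 65}{2305 + \frac{704545223}{90481986}} = \frac{12182}{\frac{209265522953}{90481986}} = 12182 \cdot \frac{90481986}{209265522953} = \frac{1102251553452}{209265522953}$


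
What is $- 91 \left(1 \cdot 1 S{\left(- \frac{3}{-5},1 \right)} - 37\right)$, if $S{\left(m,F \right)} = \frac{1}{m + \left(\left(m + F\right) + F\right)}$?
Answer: $\frac{53417}{16} \approx 3338.6$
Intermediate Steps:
$S{\left(m,F \right)} = \frac{1}{2 F + 2 m}$ ($S{\left(m,F \right)} = \frac{1}{m + \left(\left(F + m\right) + F\right)} = \frac{1}{m + \left(m + 2 F\right)} = \frac{1}{2 F + 2 m}$)
$- 91 \left(1 \cdot 1 S{\left(- \frac{3}{-5},1 \right)} - 37\right) = - 91 \left(1 \cdot 1 \frac{1}{2 \left(1 - \frac{3}{-5}\right)} - 37\right) = - 91 \left(1 \frac{1}{2 \left(1 - - \frac{3}{5}\right)} - 37\right) = - 91 \left(1 \frac{1}{2 \left(1 + \frac{3}{5}\right)} - 37\right) = - 91 \left(1 \frac{1}{2 \cdot \frac{8}{5}} - 37\right) = - 91 \left(1 \cdot \frac{1}{2} \cdot \frac{5}{8} - 37\right) = - 91 \left(1 \cdot \frac{5}{16} - 37\right) = - 91 \left(\frac{5}{16} - 37\right) = \left(-91\right) \left(- \frac{587}{16}\right) = \frac{53417}{16}$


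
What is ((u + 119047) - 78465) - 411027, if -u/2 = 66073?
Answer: -502591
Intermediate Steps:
u = -132146 (u = -2*66073 = -132146)
((u + 119047) - 78465) - 411027 = ((-132146 + 119047) - 78465) - 411027 = (-13099 - 78465) - 411027 = -91564 - 411027 = -502591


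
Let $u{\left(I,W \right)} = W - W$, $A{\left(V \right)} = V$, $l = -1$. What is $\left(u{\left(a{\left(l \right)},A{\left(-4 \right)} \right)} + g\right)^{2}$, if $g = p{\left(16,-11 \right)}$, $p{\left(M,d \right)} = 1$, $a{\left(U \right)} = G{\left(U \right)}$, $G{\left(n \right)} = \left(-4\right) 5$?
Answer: $1$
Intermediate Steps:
$G{\left(n \right)} = -20$
$a{\left(U \right)} = -20$
$u{\left(I,W \right)} = 0$
$g = 1$
$\left(u{\left(a{\left(l \right)},A{\left(-4 \right)} \right)} + g\right)^{2} = \left(0 + 1\right)^{2} = 1^{2} = 1$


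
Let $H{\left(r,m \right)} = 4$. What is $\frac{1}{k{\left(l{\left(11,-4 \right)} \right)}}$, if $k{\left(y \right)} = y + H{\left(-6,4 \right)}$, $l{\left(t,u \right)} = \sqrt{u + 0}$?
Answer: $\frac{1}{5} - \frac{i}{10} \approx 0.2 - 0.1 i$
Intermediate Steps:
$l{\left(t,u \right)} = \sqrt{u}$
$k{\left(y \right)} = 4 + y$ ($k{\left(y \right)} = y + 4 = 4 + y$)
$\frac{1}{k{\left(l{\left(11,-4 \right)} \right)}} = \frac{1}{4 + \sqrt{-4}} = \frac{1}{4 + 2 i} = \frac{4 - 2 i}{20}$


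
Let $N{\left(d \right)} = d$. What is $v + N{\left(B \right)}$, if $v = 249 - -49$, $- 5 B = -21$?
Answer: $\frac{1511}{5} \approx 302.2$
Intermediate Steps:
$B = \frac{21}{5}$ ($B = \left(- \frac{1}{5}\right) \left(-21\right) = \frac{21}{5} \approx 4.2$)
$v = 298$ ($v = 249 + 49 = 298$)
$v + N{\left(B \right)} = 298 + \frac{21}{5} = \frac{1511}{5}$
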